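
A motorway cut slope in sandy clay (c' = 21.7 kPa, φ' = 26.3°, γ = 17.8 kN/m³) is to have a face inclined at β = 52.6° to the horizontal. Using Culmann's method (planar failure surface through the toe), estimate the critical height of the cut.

Culmann's analysis gives the critical failure plane at α_cr = (β + φ')/2 = (52.6 + 26.3)/2 = 39.5°, and the critical height
H_c = (4c'/γ) · sinβ cosφ' / [1 − cos(β − φ')]
    = (4·21.7/17.8) · sin52.6°·cos26.3° / [1 − cos(26.3°)]
    = 4.876 · 0.7944·0.8965 / [1 − 0.8965]
    = 4.876 · 0.7122 / 0.1035
    = 33.55 m

H_c = 33.55 m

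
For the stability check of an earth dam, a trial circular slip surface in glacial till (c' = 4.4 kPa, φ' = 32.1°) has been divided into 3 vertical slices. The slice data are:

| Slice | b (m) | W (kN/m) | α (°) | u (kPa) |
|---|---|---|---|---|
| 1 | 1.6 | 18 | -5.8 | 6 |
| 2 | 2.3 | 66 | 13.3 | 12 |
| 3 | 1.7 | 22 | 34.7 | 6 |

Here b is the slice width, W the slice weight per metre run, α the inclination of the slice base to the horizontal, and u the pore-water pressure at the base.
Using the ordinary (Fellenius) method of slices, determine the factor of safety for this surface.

FS = 2.23

Ordinary method of slices: FS = Σ[c'·Δl_i + (W_i cosα_i − u_i·Δl_i)·tanφ'] / Σ W_i sinα_i, with Δl_i = b_i / cosα_i.
Slice 1: Δl = 1.6/cos(-5.8°) = 1.608 m; N'_1 = 18·cos(-5.8°) − 6·1.608 = 8.3; c'Δl = 7.08; W sinα = -1.8
Slice 2: Δl = 2.3/cos13.3° = 2.363 m; N'_2 = 66·cos13.3° − 12·2.363 = 35.9; c'Δl = 10.40; W sinα = 15.2
Slice 3: Δl = 1.7/cos34.7° = 2.068 m; N'_3 = 22·cos34.7° − 6·2.068 = 5.7; c'Δl = 9.10; W sinα = 12.5
Σc'Δl = 26.6 kN/m; ΣN' = 49.8 kN/m; ΣW sinα = 25.9 kN/m
Resisting = 26.6 + 49.8·tan32.1° = 26.6 + 31.2 = 57.8 kN/m
FS = 57.8 / 25.9 = 2.233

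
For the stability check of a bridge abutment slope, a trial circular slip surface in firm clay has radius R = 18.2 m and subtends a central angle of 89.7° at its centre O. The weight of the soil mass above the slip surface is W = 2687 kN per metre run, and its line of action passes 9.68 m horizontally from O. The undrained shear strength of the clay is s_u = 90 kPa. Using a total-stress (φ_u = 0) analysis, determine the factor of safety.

FS = 1.79

Taking moments about the centre O, the resisting moment is provided by the undrained shear strength acting along the arc:
Arc length L_a = R·θ = 18.2·(89.7°·π/180) = 18.2·1.5656 = 28.49 m
M_R = s_u·L_a·R = 90·28.49·18.2 = 46671.9 kN·m/m
M_D = W·d = 2687·9.68 = 26010.2 kN·m/m
FS = M_R / M_D = 46671.9 / 26010.2 = 1.794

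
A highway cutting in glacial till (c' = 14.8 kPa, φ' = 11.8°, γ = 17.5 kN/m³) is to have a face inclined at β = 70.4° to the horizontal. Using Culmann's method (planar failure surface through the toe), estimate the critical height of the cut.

Culmann's analysis gives the critical failure plane at α_cr = (β + φ')/2 = (70.4 + 11.8)/2 = 41.1°, and the critical height
H_c = (4c'/γ) · sinβ cosφ' / [1 − cos(β − φ')]
    = (4·14.8/17.5) · sin70.4°·cos11.8° / [1 − cos(58.6°)]
    = 3.383 · 0.9421·0.9789 / [1 − 0.5210]
    = 3.383 · 0.9221 / 0.4790
    = 6.51 m

H_c = 6.51 m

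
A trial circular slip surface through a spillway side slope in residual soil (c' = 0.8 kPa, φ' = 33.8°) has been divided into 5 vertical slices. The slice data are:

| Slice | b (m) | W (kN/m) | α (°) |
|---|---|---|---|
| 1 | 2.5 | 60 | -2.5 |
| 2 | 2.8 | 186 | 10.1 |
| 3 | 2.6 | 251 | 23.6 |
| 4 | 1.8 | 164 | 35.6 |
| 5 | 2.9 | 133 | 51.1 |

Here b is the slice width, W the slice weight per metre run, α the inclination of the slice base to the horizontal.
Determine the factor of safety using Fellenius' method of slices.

FS = 1.44

Ordinary method of slices: FS = Σ[c'·Δl_i + (W_i cosα_i)·tanφ'] / Σ W_i sinα_i, with Δl_i = b_i / cosα_i.
Slice 1: Δl = 2.5/cos(-2.5°) = 2.502 m; N'_1 = 60·cos(-2.5°) = 59.9; c'Δl = 2.00; W sinα = -2.6
Slice 2: Δl = 2.8/cos10.1° = 2.844 m; N'_2 = 186·cos10.1° = 183.1; c'Δl = 2.28; W sinα = 32.6
Slice 3: Δl = 2.6/cos23.6° = 2.837 m; N'_3 = 251·cos23.6° = 230.0; c'Δl = 2.27; W sinα = 100.5
Slice 4: Δl = 1.8/cos35.6° = 2.214 m; N'_4 = 164·cos35.6° = 133.3; c'Δl = 1.77; W sinα = 95.5
Slice 5: Δl = 2.9/cos51.1° = 4.618 m; N'_5 = 133·cos51.1° = 83.5; c'Δl = 3.69; W sinα = 103.5
Σc'Δl = 12.0 kN/m; ΣN' = 689.9 kN/m; ΣW sinα = 329.5 kN/m
Resisting = 12.0 + 689.9·tan33.8° = 12.0 + 461.9 = 473.9 kN/m
FS = 473.9 / 329.5 = 1.438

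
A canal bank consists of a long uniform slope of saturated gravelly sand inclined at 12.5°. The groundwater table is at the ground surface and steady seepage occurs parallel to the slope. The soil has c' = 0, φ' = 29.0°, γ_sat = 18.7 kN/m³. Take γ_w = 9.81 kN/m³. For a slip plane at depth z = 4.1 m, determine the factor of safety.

FS = 1.19

With seepage parallel to the slope and the water table at the surface, the effective normal stress on the slip plane uses the buoyant unit weight γ' = γ_sat − γ_w while the driving shear stress uses γ_sat:
FS = [c' + γ' z cos²β tanφ'] / [γ_sat z sinβ cosβ]
(For c' = 0 this reduces to FS = (γ'/γ_sat)·tanφ'/tanβ.)
γ' = 18.7 − 9.81 = 8.89 kN/m³
Numerator = 0.0 + 8.89·4.1·cos²12.5°·tan29.0° = 0.0 + 8.89·4.1·0.9532·0.5543 = 19.258 kPa
Denominator = 18.7·4.1·sin12.5°·cos12.5° = 18.7·4.1·0.2164·0.9763 = 16.201 kPa
FS = 19.258 / 16.201 = 1.189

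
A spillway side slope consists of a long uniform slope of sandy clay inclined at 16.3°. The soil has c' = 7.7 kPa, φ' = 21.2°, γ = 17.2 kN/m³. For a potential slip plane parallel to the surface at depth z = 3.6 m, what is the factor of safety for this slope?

For an infinite slope with a slip plane parallel to the surface (no pore pressure): FS = [c' + γz cos²β tanφ'] / [γz sinβ cosβ].
γz = 17.2·3.6 = 61.92 kN/m²
Numerator = 7.7 + 61.92·cos²16.3°·tan21.2° = 7.7 + 61.92·0.9212·0.3879 = 29.825 kPa
Denominator = 61.92·sin16.3°·cos16.3° = 61.92·0.2807·0.9598 = 16.680 kPa
FS = 29.825 / 16.680 = 1.788

FS = 1.79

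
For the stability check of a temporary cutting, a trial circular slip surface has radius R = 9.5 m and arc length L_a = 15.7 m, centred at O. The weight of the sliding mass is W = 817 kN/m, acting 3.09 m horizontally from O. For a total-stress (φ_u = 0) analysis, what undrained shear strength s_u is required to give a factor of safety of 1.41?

s_u = 23.9 kPa

FS = s_u·L_a·R / (W·d), so s_u = FS·W·d / (L_a·R).
s_u = 1.41·817·3.09 / (15.70·9.5) = 3559.6 / 149.15 = 23.87 kPa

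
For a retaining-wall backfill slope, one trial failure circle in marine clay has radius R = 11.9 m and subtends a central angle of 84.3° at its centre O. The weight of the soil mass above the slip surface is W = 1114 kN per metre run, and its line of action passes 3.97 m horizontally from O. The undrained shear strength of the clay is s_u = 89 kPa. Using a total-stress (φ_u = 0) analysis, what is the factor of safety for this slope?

Taking moments about the centre O, the resisting moment is provided by the undrained shear strength acting along the arc:
Arc length L_a = R·θ = 11.9·(84.3°·π/180) = 11.9·1.4713 = 17.51 m
M_R = s_u·L_a·R = 89·17.51·11.9 = 18543.4 kN·m/m
M_D = W·d = 1114·3.97 = 4422.6 kN·m/m
FS = M_R / M_D = 18543.4 / 4422.6 = 4.193

FS = 4.19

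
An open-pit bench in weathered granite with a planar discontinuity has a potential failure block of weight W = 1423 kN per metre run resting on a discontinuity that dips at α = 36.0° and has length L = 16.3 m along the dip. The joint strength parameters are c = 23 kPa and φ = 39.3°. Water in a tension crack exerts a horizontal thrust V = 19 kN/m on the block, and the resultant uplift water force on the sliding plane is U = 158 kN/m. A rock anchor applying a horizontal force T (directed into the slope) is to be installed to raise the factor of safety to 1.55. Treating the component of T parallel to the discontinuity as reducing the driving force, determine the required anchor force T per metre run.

Resolving forces along and normal to the sliding plane, with the horizontal anchor force T adding T·sinα to the effective normal force and T·cosα acting up the plane against the driving force:
FS = [cL + (W cosα − U − V sinα + T sinα) tanφ] / [W sinα + V cosα − T cosα]
Without the anchor: N' = 982.1 kN/m, driving T_d = 851.8 kN/m, resisting R = 23·16.3 + 982.1·tan39.3° = 1178.7 kN/m, FS = 1.38.
Setting FS = 1.55 and solving for T:
1.55·(851.8 − T cos36.0°) = 1178.7 + T sin36.0°·tan39.3°
T·(sin36.0°·tan39.3° + 1.55·cos36.0°) = 1.55·851.8 − 1178.7
T·(0.5878·0.8185 + 1.55·0.8090) = 1320.3 − 1178.7 = 141.6
T·1.7351 = 141.6
T = 81.6 kN/m

T = 82 kN/m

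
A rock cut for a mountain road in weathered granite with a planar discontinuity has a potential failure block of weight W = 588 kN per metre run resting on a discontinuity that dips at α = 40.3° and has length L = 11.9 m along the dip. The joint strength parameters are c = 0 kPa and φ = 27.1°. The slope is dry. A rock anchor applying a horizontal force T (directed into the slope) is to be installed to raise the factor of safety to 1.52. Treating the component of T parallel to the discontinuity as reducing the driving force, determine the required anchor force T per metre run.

Resolving forces along and normal to the sliding plane, with the horizontal anchor force T adding T·sinα to the effective normal force and T·cosα acting up the plane against the driving force:
FS = [cL + (W cosα + T sinα) tanφ] / [W sinα − T cosα]
Without the anchor: N' = 448.4 kN/m, driving T_d = 380.3 kN/m, resisting R = 0·11.9 + 448.4·tan27.1° = 229.5 kN/m, FS = 0.60.
Setting FS = 1.52 and solving for T:
1.52·(380.3 − T cos40.3°) = 229.5 + T sin40.3°·tan27.1°
T·(sin40.3°·tan27.1° + 1.52·cos40.3°) = 1.52·380.3 − 229.5
T·(0.6468·0.5117 + 1.52·0.7627) = 578.1 − 229.5 = 348.6
T·1.4902 = 348.6
T = 233.9 kN/m

T = 234 kN/m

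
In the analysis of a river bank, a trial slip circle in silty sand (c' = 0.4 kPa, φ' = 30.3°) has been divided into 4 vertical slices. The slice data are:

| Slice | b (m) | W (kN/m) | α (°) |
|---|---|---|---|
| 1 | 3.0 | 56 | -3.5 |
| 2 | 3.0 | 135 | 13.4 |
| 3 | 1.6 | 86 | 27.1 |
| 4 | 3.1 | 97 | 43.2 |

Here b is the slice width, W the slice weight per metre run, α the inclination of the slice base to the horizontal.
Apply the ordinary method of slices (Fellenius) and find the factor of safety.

FS = 1.50

Ordinary method of slices: FS = Σ[c'·Δl_i + (W_i cosα_i)·tanφ'] / Σ W_i sinα_i, with Δl_i = b_i / cosα_i.
Slice 1: Δl = 3.0/cos(-3.5°) = 3.006 m; N'_1 = 56·cos(-3.5°) = 55.9; c'Δl = 1.20; W sinα = -3.4
Slice 2: Δl = 3.0/cos13.4° = 3.084 m; N'_2 = 135·cos13.4° = 131.3; c'Δl = 1.23; W sinα = 31.3
Slice 3: Δl = 1.6/cos27.1° = 1.797 m; N'_3 = 86·cos27.1° = 76.6; c'Δl = 0.72; W sinα = 39.2
Slice 4: Δl = 3.1/cos43.2° = 4.253 m; N'_4 = 97·cos43.2° = 70.7; c'Δl = 1.70; W sinα = 66.4
Σc'Δl = 4.9 kN/m; ΣN' = 334.5 kN/m; ΣW sinα = 133.4 kN/m
Resisting = 4.9 + 334.5·tan30.3° = 4.9 + 195.5 = 200.3 kN/m
FS = 200.3 / 133.4 = 1.501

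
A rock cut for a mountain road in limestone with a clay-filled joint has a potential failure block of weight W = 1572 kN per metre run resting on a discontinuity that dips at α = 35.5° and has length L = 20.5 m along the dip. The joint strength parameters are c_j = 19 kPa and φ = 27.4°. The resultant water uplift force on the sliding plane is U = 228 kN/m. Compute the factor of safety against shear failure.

Resolving the block weight along and normal to the plane and applying the Mohr–Coulomb strength on the joint:
N' = W cosα − U = 1572·cos35.5° − 228 = 1051.8 kN/m
Driving force T = W sinα = 1572·sin35.5° = 912.9 kN/m
Resisting force R = c_j·L + N'·tanφ = 19·20.5 + 1051.8·tan27.4° = 389.5 + 545.2 = 934.7 kN/m
FS = R / T = 934.7 / 912.9 = 1.024

FS = 1.02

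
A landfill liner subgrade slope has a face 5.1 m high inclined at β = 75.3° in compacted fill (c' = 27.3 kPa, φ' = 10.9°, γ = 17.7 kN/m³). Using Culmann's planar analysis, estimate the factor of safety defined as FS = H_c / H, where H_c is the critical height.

H_c = (4c'/γ) · sinβ cosφ' / [1 − cos(β − φ')]
    = (4·27.3/17.7) · sin75.3°·cos10.9° / [1 − cos64.4°]
    = 6.169 · 0.9498 / 0.5679 = 10.32 m
FS = H_c / H = 10.32 / 5.1 = 2.023

FS = 2.02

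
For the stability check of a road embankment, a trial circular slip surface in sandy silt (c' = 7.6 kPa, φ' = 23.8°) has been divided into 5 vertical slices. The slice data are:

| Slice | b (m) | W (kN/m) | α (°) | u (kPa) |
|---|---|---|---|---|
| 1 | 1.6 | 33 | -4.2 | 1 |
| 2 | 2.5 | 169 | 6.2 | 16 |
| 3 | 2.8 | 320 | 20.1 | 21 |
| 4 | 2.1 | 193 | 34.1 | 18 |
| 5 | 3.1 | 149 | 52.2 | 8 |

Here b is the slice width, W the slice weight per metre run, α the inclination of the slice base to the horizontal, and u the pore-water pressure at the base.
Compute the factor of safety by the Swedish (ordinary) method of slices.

FS = 1.02

Ordinary method of slices: FS = Σ[c'·Δl_i + (W_i cosα_i − u_i·Δl_i)·tanφ'] / Σ W_i sinα_i, with Δl_i = b_i / cosα_i.
Slice 1: Δl = 1.6/cos(-4.2°) = 1.604 m; N'_1 = 33·cos(-4.2°) − 1·1.604 = 31.3; c'Δl = 12.19; W sinα = -2.4
Slice 2: Δl = 2.5/cos6.2° = 2.515 m; N'_2 = 169·cos6.2° − 16·2.515 = 127.8; c'Δl = 19.11; W sinα = 18.3
Slice 3: Δl = 2.8/cos20.1° = 2.982 m; N'_3 = 320·cos20.1° − 21·2.982 = 237.9; c'Δl = 22.66; W sinα = 110.0
Slice 4: Δl = 2.1/cos34.1° = 2.536 m; N'_4 = 193·cos34.1° − 18·2.536 = 114.2; c'Δl = 19.27; W sinα = 108.2
Slice 5: Δl = 3.1/cos52.2° = 5.058 m; N'_5 = 149·cos52.2° − 8·5.058 = 50.9; c'Δl = 38.44; W sinα = 117.7
Σc'Δl = 111.7 kN/m; ΣN' = 562.0 kN/m; ΣW sinα = 351.7 kN/m
Resisting = 111.7 + 562.0·tan23.8° = 111.7 + 247.9 = 359.6 kN/m
FS = 359.6 / 351.7 = 1.022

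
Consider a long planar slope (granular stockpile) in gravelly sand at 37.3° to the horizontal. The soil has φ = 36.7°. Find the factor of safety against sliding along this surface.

FS = 0.98

For a dry cohesionless infinite slope the factor of safety is FS = tanφ / tanβ.
FS = tan36.7° / tan37.3° = 0.7454 / 0.7618 = 0.978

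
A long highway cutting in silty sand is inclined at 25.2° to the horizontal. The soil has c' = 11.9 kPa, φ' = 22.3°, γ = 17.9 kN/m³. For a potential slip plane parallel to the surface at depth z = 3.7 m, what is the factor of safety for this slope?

FS = 1.34

For an infinite slope with a slip plane parallel to the surface (no pore pressure): FS = [c' + γz cos²β tanφ'] / [γz sinβ cosβ].
γz = 17.9·3.7 = 66.23 kN/m²
Numerator = 11.9 + 66.23·cos²25.2°·tan22.3° = 11.9 + 66.23·0.8187·0.4101 = 34.139 kPa
Denominator = 66.23·sin25.2°·cos25.2° = 66.23·0.4258·0.9048 = 25.516 kPa
FS = 34.139 / 25.516 = 1.338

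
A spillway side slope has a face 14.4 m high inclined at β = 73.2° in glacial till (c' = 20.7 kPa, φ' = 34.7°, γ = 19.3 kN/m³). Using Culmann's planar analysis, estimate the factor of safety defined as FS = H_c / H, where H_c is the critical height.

H_c = (4c'/γ) · sinβ cosφ' / [1 − cos(β − φ')]
    = (4·20.7/19.3) · sin73.2°·cos34.7° / [1 − cos38.5°]
    = 4.290 · 0.7871 / 0.2174 = 15.53 m
FS = H_c / H = 15.53 / 14.4 = 1.079

FS = 1.08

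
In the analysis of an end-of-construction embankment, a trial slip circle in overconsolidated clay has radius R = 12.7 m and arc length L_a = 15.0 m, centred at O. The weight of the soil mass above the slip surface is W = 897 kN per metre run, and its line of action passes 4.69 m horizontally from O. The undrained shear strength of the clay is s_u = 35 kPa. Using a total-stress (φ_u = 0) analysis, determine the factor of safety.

Taking moments about the centre O, the resisting moment is provided by the undrained shear strength acting along the arc:
M_R = s_u·L_a·R = 35·15.00·12.7 = 6667.5 kN·m/m
M_D = W·d = 897·4.69 = 4206.9 kN·m/m
FS = M_R / M_D = 6667.5 / 4206.9 = 1.585

FS = 1.58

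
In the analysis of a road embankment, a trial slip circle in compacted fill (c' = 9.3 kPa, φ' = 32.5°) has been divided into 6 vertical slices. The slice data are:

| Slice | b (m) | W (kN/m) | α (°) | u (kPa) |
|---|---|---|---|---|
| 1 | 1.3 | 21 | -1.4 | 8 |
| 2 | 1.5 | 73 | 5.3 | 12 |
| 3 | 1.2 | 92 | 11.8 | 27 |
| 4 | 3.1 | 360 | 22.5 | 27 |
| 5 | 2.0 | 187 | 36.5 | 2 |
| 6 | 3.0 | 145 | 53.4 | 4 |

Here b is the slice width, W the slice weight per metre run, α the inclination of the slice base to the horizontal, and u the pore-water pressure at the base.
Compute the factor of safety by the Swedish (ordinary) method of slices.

FS = 1.29

Ordinary method of slices: FS = Σ[c'·Δl_i + (W_i cosα_i − u_i·Δl_i)·tanφ'] / Σ W_i sinα_i, with Δl_i = b_i / cosα_i.
Slice 1: Δl = 1.3/cos(-1.4°) = 1.300 m; N'_1 = 21·cos(-1.4°) − 8·1.300 = 10.6; c'Δl = 12.09; W sinα = -0.5
Slice 2: Δl = 1.5/cos5.3° = 1.506 m; N'_2 = 73·cos5.3° − 12·1.506 = 54.6; c'Δl = 14.01; W sinα = 6.7
Slice 3: Δl = 1.2/cos11.8° = 1.226 m; N'_3 = 92·cos11.8° − 27·1.226 = 57.0; c'Δl = 11.40; W sinα = 18.8
Slice 4: Δl = 3.1/cos22.5° = 3.355 m; N'_4 = 360·cos22.5° − 27·3.355 = 242.0; c'Δl = 31.21; W sinα = 137.8
Slice 5: Δl = 2.0/cos36.5° = 2.488 m; N'_5 = 187·cos36.5° − 2·2.488 = 145.3; c'Δl = 23.14; W sinα = 111.2
Slice 6: Δl = 3.0/cos53.4° = 5.032 m; N'_6 = 145·cos53.4° − 4·5.032 = 66.3; c'Δl = 46.79; W sinα = 116.4
Σc'Δl = 138.6 kN/m; ΣN' = 575.8 kN/m; ΣW sinα = 390.5 kN/m
Resisting = 138.6 + 575.8·tan32.5° = 138.6 + 366.8 = 505.5 kN/m
FS = 505.5 / 390.5 = 1.295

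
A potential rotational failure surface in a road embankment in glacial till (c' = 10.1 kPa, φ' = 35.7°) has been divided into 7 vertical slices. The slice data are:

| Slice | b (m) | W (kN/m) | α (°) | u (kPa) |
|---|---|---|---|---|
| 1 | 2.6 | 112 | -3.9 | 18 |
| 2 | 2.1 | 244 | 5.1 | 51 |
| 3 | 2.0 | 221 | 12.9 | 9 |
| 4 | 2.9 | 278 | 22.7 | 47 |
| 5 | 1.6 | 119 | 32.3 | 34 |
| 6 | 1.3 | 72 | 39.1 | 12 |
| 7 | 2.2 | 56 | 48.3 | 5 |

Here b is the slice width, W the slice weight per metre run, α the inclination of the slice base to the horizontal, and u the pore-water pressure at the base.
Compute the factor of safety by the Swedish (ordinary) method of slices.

Ordinary method of slices: FS = Σ[c'·Δl_i + (W_i cosα_i − u_i·Δl_i)·tanφ'] / Σ W_i sinα_i, with Δl_i = b_i / cosα_i.
Slice 1: Δl = 2.6/cos(-3.9°) = 2.606 m; N'_1 = 112·cos(-3.9°) − 18·2.606 = 64.8; c'Δl = 26.32; W sinα = -7.6
Slice 2: Δl = 2.1/cos5.1° = 2.108 m; N'_2 = 244·cos5.1° − 51·2.108 = 135.5; c'Δl = 21.29; W sinα = 21.7
Slice 3: Δl = 2.0/cos12.9° = 2.052 m; N'_3 = 221·cos12.9° − 9·2.052 = 197.0; c'Δl = 20.72; W sinα = 49.3
Slice 4: Δl = 2.9/cos22.7° = 3.144 m; N'_4 = 278·cos22.7° − 47·3.144 = 108.7; c'Δl = 31.75; W sinα = 107.3
Slice 5: Δl = 1.6/cos32.3° = 1.893 m; N'_5 = 119·cos32.3° − 34·1.893 = 36.2; c'Δl = 19.12; W sinα = 63.6
Slice 6: Δl = 1.3/cos39.1° = 1.675 m; N'_6 = 72·cos39.1° − 12·1.675 = 35.8; c'Δl = 16.92; W sinα = 45.4
Slice 7: Δl = 2.2/cos48.3° = 3.307 m; N'_7 = 56·cos48.3° − 5·3.307 = 20.7; c'Δl = 33.40; W sinα = 41.8
Σc'Δl = 169.5 kN/m; ΣN' = 598.7 kN/m; ΣW sinα = 321.5 kN/m
Resisting = 169.5 + 598.7·tan35.7° = 169.5 + 430.2 = 599.8 kN/m
FS = 599.8 / 321.5 = 1.866

FS = 1.87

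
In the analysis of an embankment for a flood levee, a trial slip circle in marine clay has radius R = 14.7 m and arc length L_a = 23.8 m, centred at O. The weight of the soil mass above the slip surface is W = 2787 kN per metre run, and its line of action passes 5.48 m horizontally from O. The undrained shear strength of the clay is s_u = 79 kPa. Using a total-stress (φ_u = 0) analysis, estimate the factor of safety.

FS = 1.81

Taking moments about the centre O, the resisting moment is provided by the undrained shear strength acting along the arc:
M_R = s_u·L_a·R = 79·23.80·14.7 = 27638.9 kN·m/m
M_D = W·d = 2787·5.48 = 15272.8 kN·m/m
FS = M_R / M_D = 27638.9 / 15272.8 = 1.810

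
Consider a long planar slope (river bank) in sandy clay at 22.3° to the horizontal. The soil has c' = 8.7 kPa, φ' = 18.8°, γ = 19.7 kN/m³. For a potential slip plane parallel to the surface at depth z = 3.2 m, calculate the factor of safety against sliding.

FS = 1.22

For an infinite slope with a slip plane parallel to the surface (no pore pressure): FS = [c' + γz cos²β tanφ'] / [γz sinβ cosβ].
γz = 19.7·3.2 = 63.04 kN/m²
Numerator = 8.7 + 63.04·cos²22.3°·tan18.8° = 8.7 + 63.04·0.8560·0.3404 = 27.071 kPa
Denominator = 63.04·sin22.3°·cos22.3° = 63.04·0.3795·0.9252 = 22.132 kPa
FS = 27.071 / 22.132 = 1.223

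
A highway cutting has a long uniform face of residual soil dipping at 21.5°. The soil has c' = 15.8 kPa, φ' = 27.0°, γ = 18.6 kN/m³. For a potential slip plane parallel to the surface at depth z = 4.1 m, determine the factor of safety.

FS = 1.90

For an infinite slope with a slip plane parallel to the surface (no pore pressure): FS = [c' + γz cos²β tanφ'] / [γz sinβ cosβ].
γz = 18.6·4.1 = 76.26 kN/m²
Numerator = 15.8 + 76.26·cos²21.5°·tan27.0° = 15.8 + 76.26·0.8657·0.5095 = 49.437 kPa
Denominator = 76.26·sin21.5°·cos21.5° = 76.26·0.3665·0.9304 = 26.005 kPa
FS = 49.437 / 26.005 = 1.901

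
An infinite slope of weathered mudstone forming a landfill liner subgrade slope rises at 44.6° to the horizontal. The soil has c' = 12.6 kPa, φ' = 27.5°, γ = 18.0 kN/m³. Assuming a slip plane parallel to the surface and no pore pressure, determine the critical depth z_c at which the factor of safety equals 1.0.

z_c = 2.97 m

Setting FS = 1.00 in FS = [c' + γz cos²β tanφ'] / [γz sinβ cosβ] and solving for z:
z = c' / [γ cosβ (FS·sinβ − cosβ·tanφ')]
  = 12.6 / [18.0·cos44.6°·(1.00·sin44.6° − cos44.6°·tan27.5°)]
  = 12.6 / [18.0·0.7120·(1.00·0.7022 − 0.7120·0.5206)]
  = 12.6 / 4.2486 = 2.966 m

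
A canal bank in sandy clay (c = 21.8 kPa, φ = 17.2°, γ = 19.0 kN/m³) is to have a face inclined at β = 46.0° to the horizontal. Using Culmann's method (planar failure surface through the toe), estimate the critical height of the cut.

H_c = 25.50 m

Culmann's analysis gives the critical failure plane at α_cr = (β + φ)/2 = (46.0 + 17.2)/2 = 31.6°, and the critical height
H_c = (4c/γ) · sinβ cosφ / [1 − cos(β − φ)]
    = (4·21.8/19.0) · sin46.0°·cos17.2° / [1 − cos(28.8°)]
    = 4.589 · 0.7193·0.9553 / [1 − 0.8763]
    = 4.589 · 0.6872 / 0.1237
    = 25.50 m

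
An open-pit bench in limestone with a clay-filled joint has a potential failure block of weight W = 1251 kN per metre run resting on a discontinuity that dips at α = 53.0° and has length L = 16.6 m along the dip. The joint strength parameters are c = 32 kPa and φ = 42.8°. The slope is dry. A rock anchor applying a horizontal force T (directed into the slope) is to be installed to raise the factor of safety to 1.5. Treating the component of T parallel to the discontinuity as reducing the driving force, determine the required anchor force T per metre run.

T = 165 kN/m

Resolving forces along and normal to the sliding plane, with the horizontal anchor force T adding T·sinα to the effective normal force and T·cosα acting up the plane against the driving force:
FS = [cL + (W cosα + T sinα) tanφ] / [W sinα − T cosα]
Without the anchor: N' = 752.9 kN/m, driving T_d = 999.1 kN/m, resisting R = 32·16.6 + 752.9·tan42.8° = 1228.4 kN/m, FS = 1.23.
Setting FS = 1.5 and solving for T:
1.5·(999.1 − T cos53.0°) = 1228.4 + T sin53.0°·tan42.8°
T·(sin53.0°·tan42.8° + 1.5·cos53.0°) = 1.5·999.1 − 1228.4
T·(0.7986·0.9260 + 1.5·0.6018) = 1498.6 − 1228.4 = 270.3
T·1.6423 = 270.3
T = 164.6 kN/m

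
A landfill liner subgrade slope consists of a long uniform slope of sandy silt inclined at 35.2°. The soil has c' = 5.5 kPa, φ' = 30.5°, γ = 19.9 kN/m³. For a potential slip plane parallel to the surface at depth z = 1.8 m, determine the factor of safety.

FS = 1.16

For an infinite slope with a slip plane parallel to the surface (no pore pressure): FS = [c' + γz cos²β tanφ'] / [γz sinβ cosβ].
γz = 19.9·1.8 = 35.82 kN/m²
Numerator = 5.5 + 35.82·cos²35.2°·tan30.5° = 5.5 + 35.82·0.6677·0.5890 = 19.589 kPa
Denominator = 35.82·sin35.2°·cos35.2° = 35.82·0.5764·0.8171 = 16.872 kPa
FS = 19.589 / 16.872 = 1.161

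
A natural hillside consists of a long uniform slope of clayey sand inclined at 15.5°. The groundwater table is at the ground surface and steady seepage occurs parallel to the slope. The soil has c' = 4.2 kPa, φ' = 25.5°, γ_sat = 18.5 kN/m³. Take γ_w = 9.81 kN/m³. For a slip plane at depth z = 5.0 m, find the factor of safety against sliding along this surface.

FS = 0.98

With seepage parallel to the slope and the water table at the surface, the effective normal stress on the slip plane uses the buoyant unit weight γ' = γ_sat − γ_w while the driving shear stress uses γ_sat:
FS = [c' + γ' z cos²β tanφ'] / [γ_sat z sinβ cosβ]
γ' = 18.5 − 9.81 = 8.69 kN/m³
Numerator = 4.2 + 8.69·5.0·cos²15.5°·tan25.5° = 4.2 + 8.69·5.0·0.9286·0.4770 = 23.445 kPa
Denominator = 18.5·5.0·sin15.5°·cos15.5° = 18.5·5.0·0.2672·0.9636 = 23.821 kPa
FS = 23.445 / 23.821 = 0.984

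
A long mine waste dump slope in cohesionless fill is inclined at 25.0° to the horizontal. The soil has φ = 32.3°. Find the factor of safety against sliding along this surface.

For a dry cohesionless infinite slope the factor of safety is FS = tanφ / tanβ.
FS = tan32.3° / tan25.0° = 0.6322 / 0.4663 = 1.356

FS = 1.36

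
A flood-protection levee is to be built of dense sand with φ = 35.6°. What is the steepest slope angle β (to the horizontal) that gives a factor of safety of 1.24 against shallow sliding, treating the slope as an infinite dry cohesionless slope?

For an infinite dry cohesionless slope FS = tanφ/tanβ, so tanβ = tanφ / FS.
tanβ = tan35.6° / 1.24 = 0.7159 / 1.24 = 0.5774
β = arctan(0.5774) = 30.00°

β = 30.0°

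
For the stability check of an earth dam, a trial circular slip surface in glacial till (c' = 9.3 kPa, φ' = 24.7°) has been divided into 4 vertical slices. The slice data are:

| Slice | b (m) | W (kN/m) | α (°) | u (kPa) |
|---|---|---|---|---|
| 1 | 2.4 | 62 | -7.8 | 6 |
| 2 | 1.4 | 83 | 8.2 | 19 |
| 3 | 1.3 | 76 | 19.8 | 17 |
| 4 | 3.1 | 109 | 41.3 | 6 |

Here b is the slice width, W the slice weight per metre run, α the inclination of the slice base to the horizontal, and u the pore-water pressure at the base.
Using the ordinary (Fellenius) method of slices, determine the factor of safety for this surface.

FS = 1.80

Ordinary method of slices: FS = Σ[c'·Δl_i + (W_i cosα_i − u_i·Δl_i)·tanφ'] / Σ W_i sinα_i, with Δl_i = b_i / cosα_i.
Slice 1: Δl = 2.4/cos(-7.8°) = 2.422 m; N'_1 = 62·cos(-7.8°) − 6·2.422 = 46.9; c'Δl = 22.53; W sinα = -8.4
Slice 2: Δl = 1.4/cos8.2° = 1.414 m; N'_2 = 83·cos8.2° − 19·1.414 = 55.3; c'Δl = 13.15; W sinα = 11.8
Slice 3: Δl = 1.3/cos19.8° = 1.382 m; N'_3 = 76·cos19.8° − 17·1.382 = 48.0; c'Δl = 12.85; W sinα = 25.7
Slice 4: Δl = 3.1/cos41.3° = 4.126 m; N'_4 = 109·cos41.3° − 6·4.126 = 57.1; c'Δl = 38.38; W sinα = 71.9
Σc'Δl = 86.9 kN/m; ΣN' = 207.3 kN/m; ΣW sinα = 101.1 kN/m
Resisting = 86.9 + 207.3·tan24.7° = 86.9 + 95.4 = 182.3 kN/m
FS = 182.3 / 101.1 = 1.803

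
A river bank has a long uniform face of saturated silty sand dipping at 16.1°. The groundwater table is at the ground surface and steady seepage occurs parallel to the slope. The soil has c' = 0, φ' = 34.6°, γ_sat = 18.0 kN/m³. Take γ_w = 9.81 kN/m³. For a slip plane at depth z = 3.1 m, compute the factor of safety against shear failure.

FS = 1.09

With seepage parallel to the slope and the water table at the surface, the effective normal stress on the slip plane uses the buoyant unit weight γ' = γ_sat − γ_w while the driving shear stress uses γ_sat:
FS = [c' + γ' z cos²β tanφ'] / [γ_sat z sinβ cosβ]
(For c' = 0 this reduces to FS = (γ'/γ_sat)·tanφ'/tanβ.)
γ' = 18.0 − 9.81 = 8.19 kN/m³
Numerator = 0.0 + 8.19·3.1·cos²16.1°·tan34.6° = 0.0 + 8.19·3.1·0.9231·0.6899 = 16.168 kPa
Denominator = 18.0·3.1·sin16.1°·cos16.1° = 18.0·3.1·0.2773·0.9608 = 14.867 kPa
FS = 16.168 / 14.867 = 1.087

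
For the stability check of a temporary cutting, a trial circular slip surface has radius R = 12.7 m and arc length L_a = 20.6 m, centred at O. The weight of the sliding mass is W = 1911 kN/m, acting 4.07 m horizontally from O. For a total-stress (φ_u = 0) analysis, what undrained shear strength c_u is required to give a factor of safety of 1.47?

FS = c_u·L_a·R / (W·d), so c_u = FS·W·d / (L_a·R).
c_u = 1.47·1911·4.07 / (20.60·12.7) = 11433.3 / 261.62 = 43.70 kPa

c_u = 43.7 kPa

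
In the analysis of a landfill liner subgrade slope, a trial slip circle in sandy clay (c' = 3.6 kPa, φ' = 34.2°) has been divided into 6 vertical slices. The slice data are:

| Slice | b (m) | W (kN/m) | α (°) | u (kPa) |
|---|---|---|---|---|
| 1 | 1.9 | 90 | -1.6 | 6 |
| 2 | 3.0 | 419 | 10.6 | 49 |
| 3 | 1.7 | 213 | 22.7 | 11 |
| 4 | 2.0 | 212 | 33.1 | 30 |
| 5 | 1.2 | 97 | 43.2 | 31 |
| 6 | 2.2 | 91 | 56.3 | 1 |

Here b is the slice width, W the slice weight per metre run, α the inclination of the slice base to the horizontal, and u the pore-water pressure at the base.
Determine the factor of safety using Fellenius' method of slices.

Ordinary method of slices: FS = Σ[c'·Δl_i + (W_i cosα_i − u_i·Δl_i)·tanφ'] / Σ W_i sinα_i, with Δl_i = b_i / cosα_i.
Slice 1: Δl = 1.9/cos(-1.6°) = 1.901 m; N'_1 = 90·cos(-1.6°) − 6·1.901 = 78.6; c'Δl = 6.84; W sinα = -2.5
Slice 2: Δl = 3.0/cos10.6° = 3.052 m; N'_2 = 419·cos10.6° − 49·3.052 = 262.3; c'Δl = 10.99; W sinα = 77.1
Slice 3: Δl = 1.7/cos22.7° = 1.843 m; N'_3 = 213·cos22.7° − 11·1.843 = 176.2; c'Δl = 6.63; W sinα = 82.2
Slice 4: Δl = 2.0/cos33.1° = 2.387 m; N'_4 = 212·cos33.1° − 30·2.387 = 106.0; c'Δl = 8.59; W sinα = 115.8
Slice 5: Δl = 1.2/cos43.2° = 1.646 m; N'_5 = 97·cos43.2° − 31·1.646 = 19.7; c'Δl = 5.93; W sinα = 66.4
Slice 6: Δl = 2.2/cos56.3° = 3.965 m; N'_6 = 91·cos56.3° − 1·3.965 = 46.5; c'Δl = 14.27; W sinα = 75.7
Σc'Δl = 53.3 kN/m; ΣN' = 689.3 kN/m; ΣW sinα = 414.6 kN/m
Resisting = 53.3 + 689.3·tan34.2° = 53.3 + 468.4 = 521.7 kN/m
FS = 521.7 / 414.6 = 1.258

FS = 1.26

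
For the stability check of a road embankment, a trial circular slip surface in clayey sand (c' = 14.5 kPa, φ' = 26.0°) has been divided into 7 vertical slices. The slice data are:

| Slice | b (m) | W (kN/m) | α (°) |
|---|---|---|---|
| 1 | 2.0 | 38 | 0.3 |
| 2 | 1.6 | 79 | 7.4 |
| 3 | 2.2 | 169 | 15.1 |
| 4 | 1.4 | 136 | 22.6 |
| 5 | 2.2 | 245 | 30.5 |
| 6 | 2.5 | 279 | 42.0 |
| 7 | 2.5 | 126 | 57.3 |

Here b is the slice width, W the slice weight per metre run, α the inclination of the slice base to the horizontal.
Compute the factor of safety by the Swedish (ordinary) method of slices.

Ordinary method of slices: FS = Σ[c'·Δl_i + (W_i cosα_i)·tanφ'] / Σ W_i sinα_i, with Δl_i = b_i / cosα_i.
Slice 1: Δl = 2.0/cos0.3° = 2.000 m; N'_1 = 38·cos0.3° = 38.0; c'Δl = 29.00; W sinα = 0.2
Slice 2: Δl = 1.6/cos7.4° = 1.613 m; N'_2 = 79·cos7.4° = 78.3; c'Δl = 23.39; W sinα = 10.2
Slice 3: Δl = 2.2/cos15.1° = 2.279 m; N'_3 = 169·cos15.1° = 163.2; c'Δl = 33.04; W sinα = 44.0
Slice 4: Δl = 1.4/cos22.6° = 1.516 m; N'_4 = 136·cos22.6° = 125.6; c'Δl = 21.99; W sinα = 52.3
Slice 5: Δl = 2.2/cos30.5° = 2.553 m; N'_5 = 245·cos30.5° = 211.1; c'Δl = 37.02; W sinα = 124.3
Slice 6: Δl = 2.5/cos42.0° = 3.364 m; N'_6 = 279·cos42.0° = 207.3; c'Δl = 48.78; W sinα = 186.7
Slice 7: Δl = 2.5/cos57.3° = 4.628 m; N'_7 = 126·cos57.3° = 68.1; c'Δl = 67.10; W sinα = 106.0
Σc'Δl = 260.3 kN/m; ΣN' = 891.6 kN/m; ΣW sinα = 523.7 kN/m
Resisting = 260.3 + 891.6·tan26.0° = 260.3 + 434.8 = 695.2 kN/m
FS = 695.2 / 523.7 = 1.327

FS = 1.33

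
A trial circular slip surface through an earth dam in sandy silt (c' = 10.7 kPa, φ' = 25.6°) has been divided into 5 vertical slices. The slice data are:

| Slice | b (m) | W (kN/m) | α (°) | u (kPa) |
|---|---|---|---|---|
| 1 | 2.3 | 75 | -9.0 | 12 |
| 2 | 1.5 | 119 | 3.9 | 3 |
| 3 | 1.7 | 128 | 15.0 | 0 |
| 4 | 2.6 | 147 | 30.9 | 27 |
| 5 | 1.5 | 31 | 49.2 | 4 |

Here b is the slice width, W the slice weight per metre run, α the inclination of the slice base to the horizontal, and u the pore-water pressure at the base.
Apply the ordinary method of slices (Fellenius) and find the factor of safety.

FS = 2.18

Ordinary method of slices: FS = Σ[c'·Δl_i + (W_i cosα_i − u_i·Δl_i)·tanφ'] / Σ W_i sinα_i, with Δl_i = b_i / cosα_i.
Slice 1: Δl = 2.3/cos(-9.0°) = 2.329 m; N'_1 = 75·cos(-9.0°) − 12·2.329 = 46.1; c'Δl = 24.92; W sinα = -11.7
Slice 2: Δl = 1.5/cos3.9° = 1.503 m; N'_2 = 119·cos3.9° − 3·1.503 = 114.2; c'Δl = 16.09; W sinα = 8.1
Slice 3: Δl = 1.7/cos15.0° = 1.760 m; N'_3 = 128·cos15.0° − 0·1.760 = 123.6; c'Δl = 18.83; W sinα = 33.1
Slice 4: Δl = 2.6/cos30.9° = 3.030 m; N'_4 = 147·cos30.9° − 27·3.030 = 44.3; c'Δl = 32.42; W sinα = 75.5
Slice 5: Δl = 1.5/cos49.2° = 2.296 m; N'_5 = 31·cos49.2° − 4·2.296 = 11.1; c'Δl = 24.56; W sinα = 23.5
Σc'Δl = 116.8 kN/m; ΣN' = 339.4 kN/m; ΣW sinα = 128.4 kN/m
Resisting = 116.8 + 339.4·tan25.6° = 116.8 + 162.6 = 279.4 kN/m
FS = 279.4 / 128.4 = 2.175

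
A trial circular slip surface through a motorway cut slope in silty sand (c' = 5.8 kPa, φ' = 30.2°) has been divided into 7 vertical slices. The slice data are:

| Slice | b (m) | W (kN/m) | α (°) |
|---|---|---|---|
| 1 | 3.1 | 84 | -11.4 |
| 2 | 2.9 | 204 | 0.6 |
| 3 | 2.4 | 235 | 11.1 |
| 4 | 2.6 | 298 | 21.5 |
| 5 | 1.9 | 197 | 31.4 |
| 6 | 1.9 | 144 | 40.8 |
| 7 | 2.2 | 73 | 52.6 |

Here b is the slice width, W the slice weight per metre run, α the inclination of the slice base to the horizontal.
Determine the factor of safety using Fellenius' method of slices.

Ordinary method of slices: FS = Σ[c'·Δl_i + (W_i cosα_i)·tanφ'] / Σ W_i sinα_i, with Δl_i = b_i / cosα_i.
Slice 1: Δl = 3.1/cos(-11.4°) = 3.162 m; N'_1 = 84·cos(-11.4°) = 82.3; c'Δl = 18.34; W sinα = -16.6
Slice 2: Δl = 2.9/cos0.6° = 2.900 m; N'_2 = 204·cos0.6° = 204.0; c'Δl = 16.82; W sinα = 2.1
Slice 3: Δl = 2.4/cos11.1° = 2.446 m; N'_3 = 235·cos11.1° = 230.6; c'Δl = 14.19; W sinα = 45.2
Slice 4: Δl = 2.6/cos21.5° = 2.794 m; N'_4 = 298·cos21.5° = 277.3; c'Δl = 16.21; W sinα = 109.2
Slice 5: Δl = 1.9/cos31.4° = 2.226 m; N'_5 = 197·cos31.4° = 168.1; c'Δl = 12.91; W sinα = 102.6
Slice 6: Δl = 1.9/cos40.8° = 2.510 m; N'_6 = 144·cos40.8° = 109.0; c'Δl = 14.56; W sinα = 94.1
Slice 7: Δl = 2.2/cos52.6° = 3.622 m; N'_7 = 73·cos52.6° = 44.3; c'Δl = 21.01; W sinα = 58.0
Σc'Δl = 114.0 kN/m; ΣN' = 1115.7 kN/m; ΣW sinα = 394.7 kN/m
Resisting = 114.0 + 1115.7·tan30.2° = 114.0 + 649.4 = 763.4 kN/m
FS = 763.4 / 394.7 = 1.934

FS = 1.93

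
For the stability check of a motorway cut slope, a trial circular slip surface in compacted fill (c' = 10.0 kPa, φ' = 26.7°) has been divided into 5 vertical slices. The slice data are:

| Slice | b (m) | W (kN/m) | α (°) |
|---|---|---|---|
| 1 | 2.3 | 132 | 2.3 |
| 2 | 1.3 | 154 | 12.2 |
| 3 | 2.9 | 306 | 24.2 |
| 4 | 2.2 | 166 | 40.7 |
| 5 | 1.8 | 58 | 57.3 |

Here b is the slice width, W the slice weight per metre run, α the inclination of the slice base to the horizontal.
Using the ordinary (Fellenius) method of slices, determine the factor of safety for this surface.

FS = 1.54

Ordinary method of slices: FS = Σ[c'·Δl_i + (W_i cosα_i)·tanφ'] / Σ W_i sinα_i, with Δl_i = b_i / cosα_i.
Slice 1: Δl = 2.3/cos2.3° = 2.302 m; N'_1 = 132·cos2.3° = 131.9; c'Δl = 23.02; W sinα = 5.3
Slice 2: Δl = 1.3/cos12.2° = 1.330 m; N'_2 = 154·cos12.2° = 150.5; c'Δl = 13.30; W sinα = 32.5
Slice 3: Δl = 2.9/cos24.2° = 3.179 m; N'_3 = 306·cos24.2° = 279.1; c'Δl = 31.79; W sinα = 125.4
Slice 4: Δl = 2.2/cos40.7° = 2.902 m; N'_4 = 166·cos40.7° = 125.9; c'Δl = 29.02; W sinα = 108.2
Slice 5: Δl = 1.8/cos57.3° = 3.332 m; N'_5 = 58·cos57.3° = 31.3; c'Δl = 33.32; W sinα = 48.8
Σc'Δl = 130.5 kN/m; ΣN' = 718.7 kN/m; ΣW sinα = 320.3 kN/m
Resisting = 130.5 + 718.7·tan26.7° = 130.5 + 361.5 = 491.9 kN/m
FS = 491.9 / 320.3 = 1.536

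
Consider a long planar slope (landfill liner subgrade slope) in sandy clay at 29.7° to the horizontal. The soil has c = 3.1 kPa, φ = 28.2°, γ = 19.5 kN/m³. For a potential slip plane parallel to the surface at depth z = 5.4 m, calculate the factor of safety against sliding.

For an infinite slope with a slip plane parallel to the surface (no pore pressure): FS = [c + γz cos²β tanφ] / [γz sinβ cosβ].
γz = 19.5·5.4 = 105.30 kN/m²
Numerator = 3.1 + 105.30·cos²29.7°·tan28.2° = 3.1 + 105.30·0.7545·0.5362 = 45.701 kPa
Denominator = 105.30·sin29.7°·cos29.7° = 105.30·0.4955·0.8686 = 45.318 kPa
FS = 45.701 / 45.318 = 1.008

FS = 1.01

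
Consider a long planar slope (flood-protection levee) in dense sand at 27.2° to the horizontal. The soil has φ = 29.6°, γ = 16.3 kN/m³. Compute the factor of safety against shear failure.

For a dry cohesionless infinite slope the factor of safety is FS = tanφ / tanβ.
FS = tan29.6° / tan27.2° = 0.5681 / 0.5139 = 1.105

FS = 1.11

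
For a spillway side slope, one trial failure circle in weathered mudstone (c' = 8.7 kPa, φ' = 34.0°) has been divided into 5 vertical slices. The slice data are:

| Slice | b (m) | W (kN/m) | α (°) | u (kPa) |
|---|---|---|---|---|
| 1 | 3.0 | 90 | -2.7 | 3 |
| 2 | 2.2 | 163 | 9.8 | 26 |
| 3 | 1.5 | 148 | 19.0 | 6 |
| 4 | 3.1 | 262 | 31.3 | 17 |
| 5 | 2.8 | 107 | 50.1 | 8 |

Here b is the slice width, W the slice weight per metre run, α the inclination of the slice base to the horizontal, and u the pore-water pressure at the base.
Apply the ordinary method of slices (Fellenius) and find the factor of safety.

Ordinary method of slices: FS = Σ[c'·Δl_i + (W_i cosα_i − u_i·Δl_i)·tanφ'] / Σ W_i sinα_i, with Δl_i = b_i / cosα_i.
Slice 1: Δl = 3.0/cos(-2.7°) = 3.003 m; N'_1 = 90·cos(-2.7°) − 3·3.003 = 80.9; c'Δl = 26.13; W sinα = -4.2
Slice 2: Δl = 2.2/cos9.8° = 2.233 m; N'_2 = 163·cos9.8° − 26·2.233 = 102.6; c'Δl = 19.42; W sinα = 27.7
Slice 3: Δl = 1.5/cos19.0° = 1.586 m; N'_3 = 148·cos19.0° − 6·1.586 = 130.4; c'Δl = 13.80; W sinα = 48.2
Slice 4: Δl = 3.1/cos31.3° = 3.628 m; N'_4 = 262·cos31.3° − 17·3.628 = 162.2; c'Δl = 31.56; W sinα = 136.1
Slice 5: Δl = 2.8/cos50.1° = 4.365 m; N'_5 = 107·cos50.1° − 8·4.365 = 33.7; c'Δl = 37.98; W sinα = 82.1
Σc'Δl = 128.9 kN/m; ΣN' = 509.8 kN/m; ΣW sinα = 289.9 kN/m
Resisting = 128.9 + 509.8·tan34.0° = 128.9 + 343.9 = 472.8 kN/m
FS = 472.8 / 289.9 = 1.631

FS = 1.63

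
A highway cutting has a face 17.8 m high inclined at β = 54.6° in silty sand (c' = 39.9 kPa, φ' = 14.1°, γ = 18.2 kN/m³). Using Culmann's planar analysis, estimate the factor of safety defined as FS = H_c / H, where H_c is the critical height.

H_c = (4c'/γ) · sinβ cosφ' / [1 − cos(β − φ')]
    = (4·39.9/18.2) · sin54.6°·cos14.1° / [1 − cos40.5°]
    = 8.769 · 0.7906 / 0.2396 = 28.94 m
FS = H_c / H = 28.94 / 17.8 = 1.626

FS = 1.63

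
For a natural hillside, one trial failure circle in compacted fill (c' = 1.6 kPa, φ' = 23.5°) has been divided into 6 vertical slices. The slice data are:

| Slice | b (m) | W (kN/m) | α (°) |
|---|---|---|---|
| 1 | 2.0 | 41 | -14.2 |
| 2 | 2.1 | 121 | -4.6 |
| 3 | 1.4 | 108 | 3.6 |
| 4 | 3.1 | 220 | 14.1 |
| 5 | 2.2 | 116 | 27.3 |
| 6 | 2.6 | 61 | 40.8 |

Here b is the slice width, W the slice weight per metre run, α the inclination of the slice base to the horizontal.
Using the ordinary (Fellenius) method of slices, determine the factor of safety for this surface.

FS = 2.23

Ordinary method of slices: FS = Σ[c'·Δl_i + (W_i cosα_i)·tanφ'] / Σ W_i sinα_i, with Δl_i = b_i / cosα_i.
Slice 1: Δl = 2.0/cos(-14.2°) = 2.063 m; N'_1 = 41·cos(-14.2°) = 39.7; c'Δl = 3.30; W sinα = -10.1
Slice 2: Δl = 2.1/cos(-4.6°) = 2.107 m; N'_2 = 121·cos(-4.6°) = 120.6; c'Δl = 3.37; W sinα = -9.7
Slice 3: Δl = 1.4/cos3.6° = 1.403 m; N'_3 = 108·cos3.6° = 107.8; c'Δl = 2.24; W sinα = 6.8
Slice 4: Δl = 3.1/cos14.1° = 3.196 m; N'_4 = 220·cos14.1° = 213.4; c'Δl = 5.11; W sinα = 53.6
Slice 5: Δl = 2.2/cos27.3° = 2.476 m; N'_5 = 116·cos27.3° = 103.1; c'Δl = 3.96; W sinα = 53.2
Slice 6: Δl = 2.6/cos40.8° = 3.435 m; N'_6 = 61·cos40.8° = 46.2; c'Δl = 5.50; W sinα = 39.9
Σc'Δl = 23.5 kN/m; ΣN' = 630.8 kN/m; ΣW sinα = 133.7 kN/m
Resisting = 23.5 + 630.8·tan23.5° = 23.5 + 274.3 = 297.8 kN/m
FS = 297.8 / 133.7 = 2.227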